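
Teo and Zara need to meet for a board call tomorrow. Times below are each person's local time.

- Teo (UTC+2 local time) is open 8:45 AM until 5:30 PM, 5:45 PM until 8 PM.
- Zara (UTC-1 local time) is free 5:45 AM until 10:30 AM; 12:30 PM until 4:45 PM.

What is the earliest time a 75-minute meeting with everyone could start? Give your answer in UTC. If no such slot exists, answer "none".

Teo in UTC: 06:45-15:30, 15:45-18:00 (subtract 2h to convert from UTC+2).
Zara in UTC: 06:45-11:30, 13:30-17:45 (add 1h to convert from UTC-1).
Teo ∩ Zara: 06:45-11:30, 13:30-15:30, 15:45-17:45.
Those are the intersection windows.
The first common window of at least 75 minutes is 06:45-11:30, so the earliest start is 06:45.

06:45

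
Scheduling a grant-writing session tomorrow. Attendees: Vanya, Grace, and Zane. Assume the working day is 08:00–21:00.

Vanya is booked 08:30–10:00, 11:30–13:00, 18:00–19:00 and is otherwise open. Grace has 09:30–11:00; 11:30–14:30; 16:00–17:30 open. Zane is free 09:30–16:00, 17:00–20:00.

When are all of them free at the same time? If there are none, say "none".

10:00-11:00, 13:00-14:30, 17:00-17:30

Vanya free: 08:00-08:30, 10:00-11:30, 13:00-18:00, 19:00-21:00 (invert busy blocks within the working day).
Grace free: 09:30-11:00, 11:30-14:30, 16:00-17:30.
Zane free: 09:30-16:00, 17:00-20:00.
Vanya ∩ Grace: 10:00-11:00, 13:00-14:30, 16:00-17:30.
Vanya ∩ Grace ∩ Zane: 10:00-11:00, 13:00-14:30, 17:00-17:30.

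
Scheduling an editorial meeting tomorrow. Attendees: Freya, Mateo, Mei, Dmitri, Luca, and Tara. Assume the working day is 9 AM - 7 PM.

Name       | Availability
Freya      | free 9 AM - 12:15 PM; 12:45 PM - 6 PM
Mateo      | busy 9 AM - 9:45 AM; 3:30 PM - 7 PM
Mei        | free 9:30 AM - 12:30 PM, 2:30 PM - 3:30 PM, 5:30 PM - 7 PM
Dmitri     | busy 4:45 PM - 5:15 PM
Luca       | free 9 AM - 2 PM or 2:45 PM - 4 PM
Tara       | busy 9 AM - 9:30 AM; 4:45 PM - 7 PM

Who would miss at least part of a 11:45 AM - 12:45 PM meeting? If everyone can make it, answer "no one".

Freya free: 09:00-12:15, 12:45-18:00.
Mateo free: 09:45-15:30 (invert busy blocks within the working day).
Mei free: 09:30-12:30, 14:30-15:30, 17:30-19:00.
Dmitri free: 09:00-16:45, 17:15-19:00 (invert busy blocks within the working day).
Luca free: 09:00-14:00, 14:45-16:00.
Tara free: 09:30-16:45 (invert busy blocks within the working day).
Freya: not fully free for 11:45-12:45. Mateo: free for 11:45-12:45. Mei: not fully free for 11:45-12:45. Dmitri: free for 11:45-12:45. Luca: free for 11:45-12:45. Tara: free for 11:45-12:45.

Freya, Mei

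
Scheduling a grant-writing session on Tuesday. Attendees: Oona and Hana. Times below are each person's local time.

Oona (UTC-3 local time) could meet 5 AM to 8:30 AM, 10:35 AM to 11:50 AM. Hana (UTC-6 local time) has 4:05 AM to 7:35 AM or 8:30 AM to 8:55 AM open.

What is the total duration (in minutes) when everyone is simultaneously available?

105

Oona in UTC: 08:00-11:30, 13:35-14:50 (add 3h to convert from UTC-3).
Hana in UTC: 10:05-13:35, 14:30-14:55 (add 6h to convert from UTC-6).
Oona ∩ Hana: 10:05-11:30, 14:30-14:50.
Summing the common windows: 85 + 20 = 105 minutes.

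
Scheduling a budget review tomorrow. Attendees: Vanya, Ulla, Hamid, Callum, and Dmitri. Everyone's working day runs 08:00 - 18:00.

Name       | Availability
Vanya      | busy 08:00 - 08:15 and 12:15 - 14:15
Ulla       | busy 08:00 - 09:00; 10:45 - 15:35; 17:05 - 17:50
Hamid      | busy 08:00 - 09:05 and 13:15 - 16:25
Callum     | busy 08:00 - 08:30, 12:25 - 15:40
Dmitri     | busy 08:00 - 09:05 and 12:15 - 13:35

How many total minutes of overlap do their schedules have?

Vanya free: 08:15-12:15, 14:15-18:00 (invert busy blocks within the working day).
Ulla free: 09:00-10:45, 15:35-17:05, 17:50-18:00 (invert busy blocks within the working day).
Hamid free: 09:05-13:15, 16:25-18:00 (invert busy blocks within the working day).
Callum free: 08:30-12:25, 15:40-18:00 (invert busy blocks within the working day).
Dmitri free: 09:05-12:15, 13:35-18:00 (invert busy blocks within the working day).
Vanya ∩ Ulla: 09:00-10:45, 15:35-17:05, 17:50-18:00.
Vanya ∩ Ulla ∩ Hamid: 09:05-10:45, 16:25-17:05, 17:50-18:00.
Vanya ∩ Ulla ∩ Hamid ∩ Callum: 09:05-10:45, 16:25-17:05, 17:50-18:00.
Vanya ∩ Ulla ∩ Hamid ∩ Callum ∩ Dmitri: 09:05-10:45, 16:25-17:05, 17:50-18:00.
Summing the common windows: 100 + 40 + 10 = 150 minutes.

150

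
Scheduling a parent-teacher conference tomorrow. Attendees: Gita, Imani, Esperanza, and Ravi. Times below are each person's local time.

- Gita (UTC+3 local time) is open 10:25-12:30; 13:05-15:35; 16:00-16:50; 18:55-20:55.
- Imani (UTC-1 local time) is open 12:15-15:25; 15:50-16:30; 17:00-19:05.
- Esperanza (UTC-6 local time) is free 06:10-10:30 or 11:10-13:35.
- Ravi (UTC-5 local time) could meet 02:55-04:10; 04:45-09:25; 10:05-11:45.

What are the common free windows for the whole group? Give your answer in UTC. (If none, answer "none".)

Gita in UTC: 07:25-09:30, 10:05-12:35, 13:00-13:50, 15:55-17:55 (subtract 3h to convert from UTC+3).
Imani in UTC: 13:15-16:25, 16:50-17:30, 18:00-20:05 (add 1h to convert from UTC-1).
Esperanza in UTC: 12:10-16:30, 17:10-19:35 (add 6h to convert from UTC-6).
Ravi in UTC: 07:55-09:10, 09:45-14:25, 15:05-16:45 (add 5h to convert from UTC-5).
Gita ∩ Imani: 13:15-13:50, 15:55-16:25, 16:50-17:30.
Gita ∩ Imani ∩ Esperanza: 13:15-13:50, 15:55-16:25, 17:10-17:30.
Gita ∩ Imani ∩ Esperanza ∩ Ravi: 13:15-13:50, 15:55-16:25.
So the common availability across everyone is 13:15-13:50, 15:55-16:25.

13:15-13:50, 15:55-16:25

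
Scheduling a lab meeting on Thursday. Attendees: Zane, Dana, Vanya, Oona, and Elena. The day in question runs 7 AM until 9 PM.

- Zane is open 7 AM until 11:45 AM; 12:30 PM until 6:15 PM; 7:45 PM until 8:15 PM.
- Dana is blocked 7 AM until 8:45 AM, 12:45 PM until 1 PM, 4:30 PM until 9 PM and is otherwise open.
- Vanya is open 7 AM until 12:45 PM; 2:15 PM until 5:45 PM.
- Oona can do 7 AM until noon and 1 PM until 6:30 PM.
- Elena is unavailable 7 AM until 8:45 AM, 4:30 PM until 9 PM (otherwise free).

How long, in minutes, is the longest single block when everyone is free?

180

Zane free: 07:00-11:45, 12:30-18:15, 19:45-20:15.
Dana free: 08:45-12:45, 13:00-16:30 (invert busy blocks within the working day).
Vanya free: 07:00-12:45, 14:15-17:45.
Oona free: 07:00-12:00, 13:00-18:30.
Elena free: 08:45-16:30 (invert busy blocks within the working day).
Zane ∩ Dana: 08:45-11:45, 12:30-12:45, 13:00-16:30.
Zane ∩ Dana ∩ Vanya: 08:45-11:45, 12:30-12:45, 14:15-16:30.
Zane ∩ Dana ∩ Vanya ∩ Oona: 08:45-11:45, 14:15-16:30.
Zane ∩ Dana ∩ Vanya ∩ Oona ∩ Elena: 08:45-11:45, 14:15-16:30.
Those are the intersection windows.
The longest is 08:45-11:45 at 180 minutes.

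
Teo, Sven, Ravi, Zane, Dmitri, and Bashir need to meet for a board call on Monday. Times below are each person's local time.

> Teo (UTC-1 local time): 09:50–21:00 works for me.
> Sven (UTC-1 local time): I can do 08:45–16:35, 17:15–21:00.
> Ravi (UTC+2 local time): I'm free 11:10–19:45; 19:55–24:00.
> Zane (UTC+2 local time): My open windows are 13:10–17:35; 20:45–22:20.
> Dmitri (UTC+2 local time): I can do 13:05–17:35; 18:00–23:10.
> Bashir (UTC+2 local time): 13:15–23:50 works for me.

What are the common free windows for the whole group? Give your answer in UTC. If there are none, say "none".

11:15-15:35, 18:45-20:20

Teo in UTC: 10:50-22:00 (add 1h to convert from UTC-1).
Sven in UTC: 09:45-17:35, 18:15-22:00 (add 1h to convert from UTC-1).
Ravi in UTC: 09:10-17:45, 17:55-22:00 (subtract 2h to convert from UTC+2).
Zane in UTC: 11:10-15:35, 18:45-20:20 (subtract 2h to convert from UTC+2).
Dmitri in UTC: 11:05-15:35, 16:00-21:10 (subtract 2h to convert from UTC+2).
Bashir in UTC: 11:15-21:50 (subtract 2h to convert from UTC+2).
Teo ∩ Sven: 10:50-17:35, 18:15-22:00.
Teo ∩ Sven ∩ Ravi: 10:50-17:35, 18:15-22:00.
Teo ∩ Sven ∩ Ravi ∩ Zane: 11:10-15:35, 18:45-20:20.
Teo ∩ Sven ∩ Ravi ∩ Zane ∩ Dmitri: 11:10-15:35, 18:45-20:20.
Teo ∩ Sven ∩ Ravi ∩ Zane ∩ Dmitri ∩ Bashir: 11:15-15:35, 18:45-20:20.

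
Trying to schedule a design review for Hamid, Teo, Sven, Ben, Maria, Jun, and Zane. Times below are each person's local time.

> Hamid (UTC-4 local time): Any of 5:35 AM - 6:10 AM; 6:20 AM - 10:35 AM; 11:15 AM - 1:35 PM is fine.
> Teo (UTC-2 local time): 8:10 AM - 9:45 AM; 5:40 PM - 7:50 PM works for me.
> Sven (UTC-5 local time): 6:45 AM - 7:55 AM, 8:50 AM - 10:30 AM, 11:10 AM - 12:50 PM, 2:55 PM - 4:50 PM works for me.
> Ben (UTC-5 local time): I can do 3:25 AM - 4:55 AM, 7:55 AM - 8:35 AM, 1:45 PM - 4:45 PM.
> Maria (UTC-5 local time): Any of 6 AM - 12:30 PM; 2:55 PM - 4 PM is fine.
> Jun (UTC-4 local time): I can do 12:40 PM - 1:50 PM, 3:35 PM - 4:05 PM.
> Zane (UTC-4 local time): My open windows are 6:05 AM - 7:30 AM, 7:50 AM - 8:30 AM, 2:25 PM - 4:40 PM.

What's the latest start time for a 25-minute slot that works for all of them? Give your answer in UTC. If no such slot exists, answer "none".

none

Hamid in UTC: 09:35-10:10, 10:20-14:35, 15:15-17:35 (add 4h to convert from UTC-4).
Teo in UTC: 10:10-11:45, 19:40-21:50 (add 2h to convert from UTC-2).
Sven in UTC: 11:45-12:55, 13:50-15:30, 16:10-17:50, 19:55-21:50 (add 5h to convert from UTC-5).
Ben in UTC: 08:25-09:55, 12:55-13:35, 18:45-21:45 (add 5h to convert from UTC-5).
Maria in UTC: 11:00-17:30, 19:55-21:00 (add 5h to convert from UTC-5).
Jun in UTC: 16:40-17:50, 19:35-20:05 (add 4h to convert from UTC-4).
Zane in UTC: 10:05-11:30, 11:50-12:30, 18:25-20:40 (add 4h to convert from UTC-4).
Hamid ∩ Teo: 10:20-11:45.
Hamid ∩ Teo ∩ Sven: ∅.
Hamid ∩ Teo ∩ Sven ∩ Ben: ∅.
Hamid ∩ Teo ∩ Sven ∩ Ben ∩ Maria: ∅.
Hamid ∩ Teo ∩ Sven ∩ Ben ∩ Maria ∩ Jun: ∅.
Hamid ∩ Teo ∩ Sven ∩ Ben ∩ Maria ∩ Jun ∩ Zane: ∅.
There is no time when everyone is free.
No common window is at least 25 minutes long.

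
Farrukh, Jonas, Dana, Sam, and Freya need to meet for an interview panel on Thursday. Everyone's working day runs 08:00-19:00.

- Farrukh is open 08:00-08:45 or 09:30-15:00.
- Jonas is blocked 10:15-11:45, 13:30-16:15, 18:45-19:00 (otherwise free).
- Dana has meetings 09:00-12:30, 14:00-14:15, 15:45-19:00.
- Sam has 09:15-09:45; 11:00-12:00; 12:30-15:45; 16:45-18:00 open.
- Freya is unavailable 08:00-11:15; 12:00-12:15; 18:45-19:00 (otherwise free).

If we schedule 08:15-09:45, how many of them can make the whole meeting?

1

Farrukh free: 08:00-08:45, 09:30-15:00.
Jonas free: 08:00-10:15, 11:45-13:30, 16:15-18:45 (invert busy blocks within the working day).
Dana free: 08:00-09:00, 12:30-14:00, 14:15-15:45 (invert busy blocks within the working day).
Sam free: 09:15-09:45, 11:00-12:00, 12:30-15:45, 16:45-18:00.
Freya free: 11:15-12:00, 12:15-18:45 (invert busy blocks within the working day).
Jonas can make the full 08:15-09:45 slot — that's 1.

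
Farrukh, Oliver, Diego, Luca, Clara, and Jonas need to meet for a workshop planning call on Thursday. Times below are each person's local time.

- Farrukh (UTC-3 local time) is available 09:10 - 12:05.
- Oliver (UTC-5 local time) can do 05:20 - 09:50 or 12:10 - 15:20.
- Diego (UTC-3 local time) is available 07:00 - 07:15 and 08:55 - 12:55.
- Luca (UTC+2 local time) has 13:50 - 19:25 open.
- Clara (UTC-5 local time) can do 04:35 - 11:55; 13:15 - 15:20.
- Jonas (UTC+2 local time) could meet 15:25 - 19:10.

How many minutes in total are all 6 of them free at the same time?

Farrukh in UTC: 12:10-15:05 (add 3h to convert from UTC-3).
Oliver in UTC: 10:20-14:50, 17:10-20:20 (add 5h to convert from UTC-5).
Diego in UTC: 10:00-10:15, 11:55-15:55 (add 3h to convert from UTC-3).
Luca in UTC: 11:50-17:25 (subtract 2h to convert from UTC+2).
Clara in UTC: 09:35-16:55, 18:15-20:20 (add 5h to convert from UTC-5).
Jonas in UTC: 13:25-17:10 (subtract 2h to convert from UTC+2).
Farrukh ∩ Oliver: 12:10-14:50.
Farrukh ∩ Oliver ∩ Diego: 12:10-14:50.
Farrukh ∩ Oliver ∩ Diego ∩ Luca: 12:10-14:50.
Farrukh ∩ Oliver ∩ Diego ∩ Luca ∩ Clara: 12:10-14:50.
Farrukh ∩ Oliver ∩ Diego ∩ Luca ∩ Clara ∩ Jonas: 13:25-14:50.
Those are the intersection windows.
That's a single block of 85 minutes.

85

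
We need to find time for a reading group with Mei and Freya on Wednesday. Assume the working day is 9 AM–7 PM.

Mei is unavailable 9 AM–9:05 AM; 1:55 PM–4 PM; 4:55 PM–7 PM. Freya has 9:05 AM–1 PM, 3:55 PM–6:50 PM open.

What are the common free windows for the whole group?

Mei free: 09:05-13:55, 16:00-16:55 (invert busy blocks within the working day).
Freya free: 09:05-13:00, 15:55-18:50.
Mei ∩ Freya: 09:05-13:00, 16:00-16:55.

09:05-13:00, 16:00-16:55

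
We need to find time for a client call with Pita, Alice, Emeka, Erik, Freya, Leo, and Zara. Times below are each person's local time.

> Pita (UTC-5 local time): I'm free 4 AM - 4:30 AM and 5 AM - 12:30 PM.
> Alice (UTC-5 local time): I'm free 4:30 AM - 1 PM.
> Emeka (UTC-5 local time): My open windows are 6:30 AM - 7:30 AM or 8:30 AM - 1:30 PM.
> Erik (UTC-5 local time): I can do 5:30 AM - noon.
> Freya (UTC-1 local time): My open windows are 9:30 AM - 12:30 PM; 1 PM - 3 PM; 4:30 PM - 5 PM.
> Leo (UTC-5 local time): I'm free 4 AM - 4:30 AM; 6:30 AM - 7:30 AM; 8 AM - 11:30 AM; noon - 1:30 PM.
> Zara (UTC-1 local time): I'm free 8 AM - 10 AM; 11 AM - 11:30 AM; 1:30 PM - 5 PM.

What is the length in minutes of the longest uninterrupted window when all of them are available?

90

Pita in UTC: 09:00-09:30, 10:00-17:30 (add 5h to convert from UTC-5).
Alice in UTC: 09:30-18:00 (add 5h to convert from UTC-5).
Emeka in UTC: 11:30-12:30, 13:30-18:30 (add 5h to convert from UTC-5).
Erik in UTC: 10:30-17:00 (add 5h to convert from UTC-5).
Freya in UTC: 10:30-13:30, 14:00-16:00, 17:30-18:00 (add 1h to convert from UTC-1).
Leo in UTC: 09:00-09:30, 11:30-12:30, 13:00-16:30, 17:00-18:30 (add 5h to convert from UTC-5).
Zara in UTC: 09:00-11:00, 12:00-12:30, 14:30-18:00 (add 1h to convert from UTC-1).
Pita ∩ Alice: 10:00-17:30.
Pita ∩ Alice ∩ Emeka: 11:30-12:30, 13:30-17:30.
Pita ∩ Alice ∩ Emeka ∩ Erik: 11:30-12:30, 13:30-17:00.
Pita ∩ Alice ∩ Emeka ∩ Erik ∩ Freya: 11:30-12:30, 14:00-16:00.
Pita ∩ Alice ∩ Emeka ∩ Erik ∩ Freya ∩ Leo: 11:30-12:30, 14:00-16:00.
Pita ∩ Alice ∩ Emeka ∩ Erik ∩ Freya ∩ Leo ∩ Zara: 12:00-12:30, 14:30-16:00.
The longest is 14:30-16:00 at 90 minutes.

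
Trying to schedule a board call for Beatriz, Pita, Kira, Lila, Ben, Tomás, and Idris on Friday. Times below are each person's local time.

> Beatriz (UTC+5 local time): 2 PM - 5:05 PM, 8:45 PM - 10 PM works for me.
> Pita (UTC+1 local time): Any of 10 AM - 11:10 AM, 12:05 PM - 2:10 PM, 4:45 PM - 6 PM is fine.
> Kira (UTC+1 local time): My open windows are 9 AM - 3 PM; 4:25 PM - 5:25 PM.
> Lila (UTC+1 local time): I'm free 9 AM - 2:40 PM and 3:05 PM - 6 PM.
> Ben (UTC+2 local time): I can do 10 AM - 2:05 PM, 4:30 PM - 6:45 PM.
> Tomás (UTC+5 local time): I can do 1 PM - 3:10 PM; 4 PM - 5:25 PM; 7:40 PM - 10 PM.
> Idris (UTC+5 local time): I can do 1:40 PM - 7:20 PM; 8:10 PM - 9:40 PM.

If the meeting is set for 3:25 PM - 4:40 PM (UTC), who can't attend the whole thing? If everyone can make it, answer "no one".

Beatriz in UTC: 09:00-12:05, 15:45-17:00 (subtract 5h to convert from UTC+5).
Pita in UTC: 09:00-10:10, 11:05-13:10, 15:45-17:00 (subtract 1h to convert from UTC+1).
Kira in UTC: 08:00-14:00, 15:25-16:25 (subtract 1h to convert from UTC+1).
Lila in UTC: 08:00-13:40, 14:05-17:00 (subtract 1h to convert from UTC+1).
Ben in UTC: 08:00-12:05, 14:30-16:45 (subtract 2h to convert from UTC+2).
Tomás in UTC: 08:00-10:10, 11:00-12:25, 14:40-17:00 (subtract 5h to convert from UTC+5).
Idris in UTC: 08:40-14:20, 15:10-16:40 (subtract 5h to convert from UTC+5).
Beatriz: not fully free for 15:25-16:40. Pita: not fully free for 15:25-16:40. Kira: not fully free for 15:25-16:40. Lila: free for 15:25-16:40. Ben: free for 15:25-16:40. Tomás: free for 15:25-16:40. Idris: free for 15:25-16:40.

Beatriz, Kira, Pita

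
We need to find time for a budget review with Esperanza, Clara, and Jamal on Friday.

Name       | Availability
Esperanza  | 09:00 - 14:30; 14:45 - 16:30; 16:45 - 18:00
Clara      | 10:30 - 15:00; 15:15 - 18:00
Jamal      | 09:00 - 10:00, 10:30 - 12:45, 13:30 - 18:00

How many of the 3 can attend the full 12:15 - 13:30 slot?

Esperanza and Clara can make the full 12:15-13:30 slot — that's 2.

2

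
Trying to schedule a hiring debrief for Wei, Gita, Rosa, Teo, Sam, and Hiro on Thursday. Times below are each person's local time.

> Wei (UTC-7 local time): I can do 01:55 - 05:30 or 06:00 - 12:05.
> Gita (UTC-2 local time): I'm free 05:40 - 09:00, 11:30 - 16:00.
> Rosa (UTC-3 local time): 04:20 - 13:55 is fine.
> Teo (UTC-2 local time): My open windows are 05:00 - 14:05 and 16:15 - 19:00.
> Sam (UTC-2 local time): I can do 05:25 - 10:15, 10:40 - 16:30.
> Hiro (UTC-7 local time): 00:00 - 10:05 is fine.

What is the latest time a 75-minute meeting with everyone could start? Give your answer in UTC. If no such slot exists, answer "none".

14:50

Wei in UTC: 08:55-12:30, 13:00-19:05 (add 7h to convert from UTC-7).
Gita in UTC: 07:40-11:00, 13:30-18:00 (add 2h to convert from UTC-2).
Rosa in UTC: 07:20-16:55 (add 3h to convert from UTC-3).
Teo in UTC: 07:00-16:05, 18:15-21:00 (add 2h to convert from UTC-2).
Sam in UTC: 07:25-12:15, 12:40-18:30 (add 2h to convert from UTC-2).
Hiro in UTC: 07:00-17:05 (add 7h to convert from UTC-7).
Wei ∩ Gita: 08:55-11:00, 13:30-18:00.
Wei ∩ Gita ∩ Rosa: 08:55-11:00, 13:30-16:55.
Wei ∩ Gita ∩ Rosa ∩ Teo: 08:55-11:00, 13:30-16:05.
Wei ∩ Gita ∩ Rosa ∩ Teo ∩ Sam: 08:55-11:00, 13:30-16:05.
Wei ∩ Gita ∩ Rosa ∩ Teo ∩ Sam ∩ Hiro: 08:55-11:00, 13:30-16:05.
The last common window of at least 75 minutes is 13:30-16:05; a 75-minute meeting can start as late as 14:50 and still end by 16:05.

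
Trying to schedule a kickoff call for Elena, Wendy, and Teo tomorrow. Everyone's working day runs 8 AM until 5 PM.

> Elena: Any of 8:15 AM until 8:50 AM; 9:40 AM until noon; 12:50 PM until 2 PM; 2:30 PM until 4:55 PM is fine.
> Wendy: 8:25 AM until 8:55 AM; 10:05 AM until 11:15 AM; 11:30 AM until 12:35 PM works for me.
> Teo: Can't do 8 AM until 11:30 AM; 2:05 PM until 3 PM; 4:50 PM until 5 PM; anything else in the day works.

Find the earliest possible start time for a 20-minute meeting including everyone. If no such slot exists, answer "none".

11:30

Elena free: 08:15-08:50, 09:40-12:00, 12:50-14:00, 14:30-16:55.
Wendy free: 08:25-08:55, 10:05-11:15, 11:30-12:35.
Teo free: 11:30-14:05, 15:00-16:50 (invert busy blocks within the working day).
Elena ∩ Wendy: 08:25-08:50, 10:05-11:15, 11:30-12:00.
Elena ∩ Wendy ∩ Teo: 11:30-12:00.
The first common window of at least 20 minutes is 11:30-12:00, so the earliest start is 11:30.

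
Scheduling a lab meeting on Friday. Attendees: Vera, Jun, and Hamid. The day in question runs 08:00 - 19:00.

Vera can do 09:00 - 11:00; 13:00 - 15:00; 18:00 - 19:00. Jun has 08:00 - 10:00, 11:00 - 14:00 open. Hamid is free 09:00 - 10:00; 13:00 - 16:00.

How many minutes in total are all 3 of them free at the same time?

Vera ∩ Jun: 09:00-10:00, 13:00-14:00.
Vera ∩ Jun ∩ Hamid: 09:00-10:00, 13:00-14:00.
So the common availability across everyone is 09:00-10:00, 13:00-14:00.
Summing the common windows: 60 + 60 = 120 minutes.

120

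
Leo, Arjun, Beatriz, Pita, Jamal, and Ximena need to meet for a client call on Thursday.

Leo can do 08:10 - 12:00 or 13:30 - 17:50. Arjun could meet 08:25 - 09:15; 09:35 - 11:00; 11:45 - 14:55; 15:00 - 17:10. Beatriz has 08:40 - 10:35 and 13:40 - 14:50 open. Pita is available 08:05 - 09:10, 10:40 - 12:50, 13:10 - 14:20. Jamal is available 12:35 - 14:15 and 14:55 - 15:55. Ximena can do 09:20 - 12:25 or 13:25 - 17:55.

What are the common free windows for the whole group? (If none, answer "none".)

13:40-14:15

Leo ∩ Arjun: 08:25-09:15, 09:35-11:00, 11:45-12:00, 13:30-14:55, 15:00-17:10.
Leo ∩ Arjun ∩ Beatriz: 08:40-09:15, 09:35-10:35, 13:40-14:50.
Leo ∩ Arjun ∩ Beatriz ∩ Pita: 08:40-09:10, 13:40-14:20.
Leo ∩ Arjun ∩ Beatriz ∩ Pita ∩ Jamal: 13:40-14:15.
Leo ∩ Arjun ∩ Beatriz ∩ Pita ∩ Jamal ∩ Ximena: 13:40-14:15.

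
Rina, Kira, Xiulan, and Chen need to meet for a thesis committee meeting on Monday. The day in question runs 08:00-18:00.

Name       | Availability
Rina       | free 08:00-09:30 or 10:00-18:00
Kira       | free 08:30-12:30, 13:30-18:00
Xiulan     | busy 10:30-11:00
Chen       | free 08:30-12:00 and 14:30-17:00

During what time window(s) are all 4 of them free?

Rina free: 08:00-09:30, 10:00-18:00.
Kira free: 08:30-12:30, 13:30-18:00.
Xiulan free: 08:00-10:30, 11:00-18:00 (invert busy blocks within the working day).
Chen free: 08:30-12:00, 14:30-17:00.
Rina ∩ Kira: 08:30-09:30, 10:00-12:30, 13:30-18:00.
Rina ∩ Kira ∩ Xiulan: 08:30-09:30, 10:00-10:30, 11:00-12:30, 13:30-18:00.
Rina ∩ Kira ∩ Xiulan ∩ Chen: 08:30-09:30, 10:00-10:30, 11:00-12:00, 14:30-17:00.

08:30-09:30, 10:00-10:30, 11:00-12:00, 14:30-17:00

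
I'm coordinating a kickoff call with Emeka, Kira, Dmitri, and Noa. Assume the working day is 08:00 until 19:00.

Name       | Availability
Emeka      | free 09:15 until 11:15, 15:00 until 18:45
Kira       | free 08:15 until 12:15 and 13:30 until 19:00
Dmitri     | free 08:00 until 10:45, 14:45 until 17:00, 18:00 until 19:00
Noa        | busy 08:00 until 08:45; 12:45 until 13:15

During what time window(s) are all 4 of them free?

09:15-10:45, 15:00-17:00, 18:00-18:45

Emeka free: 09:15-11:15, 15:00-18:45.
Kira free: 08:15-12:15, 13:30-19:00.
Dmitri free: 08:00-10:45, 14:45-17:00, 18:00-19:00.
Noa free: 08:45-12:45, 13:15-19:00 (invert busy blocks within the working day).
Emeka ∩ Kira: 09:15-11:15, 15:00-18:45.
Emeka ∩ Kira ∩ Dmitri: 09:15-10:45, 15:00-17:00, 18:00-18:45.
Emeka ∩ Kira ∩ Dmitri ∩ Noa: 09:15-10:45, 15:00-17:00, 18:00-18:45.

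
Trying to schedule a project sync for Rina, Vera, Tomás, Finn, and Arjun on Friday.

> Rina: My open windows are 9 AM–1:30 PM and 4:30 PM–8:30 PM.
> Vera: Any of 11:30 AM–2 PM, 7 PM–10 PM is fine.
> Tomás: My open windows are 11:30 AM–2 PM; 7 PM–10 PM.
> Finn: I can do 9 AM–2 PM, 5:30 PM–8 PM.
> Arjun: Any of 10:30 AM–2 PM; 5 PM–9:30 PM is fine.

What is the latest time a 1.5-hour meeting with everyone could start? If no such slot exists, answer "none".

Rina ∩ Vera: 11:30-13:30, 19:00-20:30.
Rina ∩ Vera ∩ Tomás: 11:30-13:30, 19:00-20:30.
Rina ∩ Vera ∩ Tomás ∩ Finn: 11:30-13:30, 19:00-20:00.
Rina ∩ Vera ∩ Tomás ∩ Finn ∩ Arjun: 11:30-13:30, 19:00-20:00.
So the common availability across everyone is 11:30-13:30, 19:00-20:00.
The last common window of at least 90 minutes is 11:30-13:30; a 90-minute meeting can start as late as 12:00 and still end by 13:30.

12:00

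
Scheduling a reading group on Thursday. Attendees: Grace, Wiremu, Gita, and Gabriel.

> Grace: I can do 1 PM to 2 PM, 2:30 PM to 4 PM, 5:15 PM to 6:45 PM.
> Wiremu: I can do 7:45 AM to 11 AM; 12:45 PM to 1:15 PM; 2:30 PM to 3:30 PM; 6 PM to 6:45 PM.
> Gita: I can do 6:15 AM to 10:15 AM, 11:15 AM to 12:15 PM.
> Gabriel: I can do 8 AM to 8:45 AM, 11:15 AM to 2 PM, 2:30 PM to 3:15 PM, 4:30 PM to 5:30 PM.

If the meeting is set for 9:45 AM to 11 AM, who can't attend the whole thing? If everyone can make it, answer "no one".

Gabriel, Gita, Grace

Grace: not fully free for 09:45-11:00. Wiremu: free for 09:45-11:00. Gita: not fully free for 09:45-11:00. Gabriel: not fully free for 09:45-11:00.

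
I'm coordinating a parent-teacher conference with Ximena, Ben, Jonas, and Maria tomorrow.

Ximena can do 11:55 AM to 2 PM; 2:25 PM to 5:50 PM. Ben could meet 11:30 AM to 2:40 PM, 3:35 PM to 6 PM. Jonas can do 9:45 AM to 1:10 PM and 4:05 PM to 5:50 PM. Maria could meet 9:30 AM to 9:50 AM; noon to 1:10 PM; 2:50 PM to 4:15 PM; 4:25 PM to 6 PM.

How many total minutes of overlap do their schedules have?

165

Ximena ∩ Ben: 11:55-14:00, 14:25-14:40, 15:35-17:50.
Ximena ∩ Ben ∩ Jonas: 11:55-13:10, 16:05-17:50.
Ximena ∩ Ben ∩ Jonas ∩ Maria: 12:00-13:10, 16:05-16:15, 16:25-17:50.
Summing the common windows: 70 + 10 + 85 = 165 minutes.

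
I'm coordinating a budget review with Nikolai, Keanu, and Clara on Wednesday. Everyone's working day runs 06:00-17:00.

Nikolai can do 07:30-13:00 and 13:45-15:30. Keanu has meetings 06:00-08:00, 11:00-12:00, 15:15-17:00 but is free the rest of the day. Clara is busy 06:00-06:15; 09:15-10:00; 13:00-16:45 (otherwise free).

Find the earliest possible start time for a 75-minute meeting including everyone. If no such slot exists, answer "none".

08:00

Nikolai free: 07:30-13:00, 13:45-15:30.
Keanu free: 08:00-11:00, 12:00-15:15 (invert busy blocks within the working day).
Clara free: 06:15-09:15, 10:00-13:00, 16:45-17:00 (invert busy blocks within the working day).
Nikolai ∩ Keanu: 08:00-11:00, 12:00-13:00, 13:45-15:15.
Nikolai ∩ Keanu ∩ Clara: 08:00-09:15, 10:00-11:00, 12:00-13:00.
Those are the intersection windows.
The first common window of at least 75 minutes is 08:00-09:15, so the earliest start is 08:00.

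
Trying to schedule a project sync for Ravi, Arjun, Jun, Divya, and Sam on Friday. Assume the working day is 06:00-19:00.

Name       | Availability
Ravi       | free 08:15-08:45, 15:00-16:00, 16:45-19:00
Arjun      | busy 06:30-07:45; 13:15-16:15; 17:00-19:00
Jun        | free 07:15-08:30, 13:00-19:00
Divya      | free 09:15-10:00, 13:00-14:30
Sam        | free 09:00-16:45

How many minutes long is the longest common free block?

Ravi free: 08:15-08:45, 15:00-16:00, 16:45-19:00.
Arjun free: 06:00-06:30, 07:45-13:15, 16:15-17:00 (invert busy blocks within the working day).
Jun free: 07:15-08:30, 13:00-19:00.
Divya free: 09:15-10:00, 13:00-14:30.
Sam free: 09:00-16:45.
Ravi ∩ Arjun: 08:15-08:45, 16:45-17:00.
Ravi ∩ Arjun ∩ Jun: 08:15-08:30, 16:45-17:00.
Ravi ∩ Arjun ∩ Jun ∩ Divya: ∅.
Ravi ∩ Arjun ∩ Jun ∩ Divya ∩ Sam: ∅.
There is no time when everyone is free.
No common window exists, so the longest block is 0 minutes.

0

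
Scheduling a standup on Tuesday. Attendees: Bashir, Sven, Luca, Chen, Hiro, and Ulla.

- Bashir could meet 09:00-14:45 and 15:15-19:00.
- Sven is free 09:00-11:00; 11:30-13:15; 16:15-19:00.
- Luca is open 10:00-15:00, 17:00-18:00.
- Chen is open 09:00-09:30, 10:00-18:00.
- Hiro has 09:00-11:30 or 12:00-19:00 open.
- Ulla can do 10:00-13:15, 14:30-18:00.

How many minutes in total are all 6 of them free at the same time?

195

Bashir ∩ Sven: 09:00-11:00, 11:30-13:15, 16:15-19:00.
Bashir ∩ Sven ∩ Luca: 10:00-11:00, 11:30-13:15, 17:00-18:00.
Bashir ∩ Sven ∩ Luca ∩ Chen: 10:00-11:00, 11:30-13:15, 17:00-18:00.
Bashir ∩ Sven ∩ Luca ∩ Chen ∩ Hiro: 10:00-11:00, 12:00-13:15, 17:00-18:00.
Bashir ∩ Sven ∩ Luca ∩ Chen ∩ Hiro ∩ Ulla: 10:00-11:00, 12:00-13:15, 17:00-18:00.
Summing the common windows: 60 + 75 + 60 = 195 minutes.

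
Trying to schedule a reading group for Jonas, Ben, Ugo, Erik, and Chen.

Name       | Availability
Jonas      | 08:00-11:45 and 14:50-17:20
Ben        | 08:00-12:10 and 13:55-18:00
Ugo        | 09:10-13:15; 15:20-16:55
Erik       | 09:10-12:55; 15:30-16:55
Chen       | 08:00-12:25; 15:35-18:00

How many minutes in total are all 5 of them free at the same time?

235

Jonas ∩ Ben: 08:00-11:45, 14:50-17:20.
Jonas ∩ Ben ∩ Ugo: 09:10-11:45, 15:20-16:55.
Jonas ∩ Ben ∩ Ugo ∩ Erik: 09:10-11:45, 15:30-16:55.
Jonas ∩ Ben ∩ Ugo ∩ Erik ∩ Chen: 09:10-11:45, 15:35-16:55.
Those are the intersection windows.
Summing the common windows: 155 + 80 = 235 minutes.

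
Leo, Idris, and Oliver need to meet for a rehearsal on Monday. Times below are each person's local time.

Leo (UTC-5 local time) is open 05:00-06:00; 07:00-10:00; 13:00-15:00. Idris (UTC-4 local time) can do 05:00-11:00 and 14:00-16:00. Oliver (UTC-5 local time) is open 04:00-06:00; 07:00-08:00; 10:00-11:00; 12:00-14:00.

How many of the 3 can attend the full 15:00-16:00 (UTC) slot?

1

Leo in UTC: 10:00-11:00, 12:00-15:00, 18:00-20:00 (add 5h to convert from UTC-5).
Idris in UTC: 09:00-15:00, 18:00-20:00 (add 4h to convert from UTC-4).
Oliver in UTC: 09:00-11:00, 12:00-13:00, 15:00-16:00, 17:00-19:00 (add 5h to convert from UTC-5).
Oliver can make the full 15:00-16:00 slot — that's 1.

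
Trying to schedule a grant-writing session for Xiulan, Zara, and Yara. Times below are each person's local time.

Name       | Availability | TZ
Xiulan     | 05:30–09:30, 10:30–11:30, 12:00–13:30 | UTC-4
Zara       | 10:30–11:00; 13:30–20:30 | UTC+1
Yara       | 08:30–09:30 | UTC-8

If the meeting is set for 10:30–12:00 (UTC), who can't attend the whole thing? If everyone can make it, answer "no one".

Yara, Zara

Xiulan in UTC: 09:30-13:30, 14:30-15:30, 16:00-17:30 (add 4h to convert from UTC-4).
Zara in UTC: 09:30-10:00, 12:30-19:30 (subtract 1h to convert from UTC+1).
Yara in UTC: 16:30-17:30 (add 8h to convert from UTC-8).
Xiulan: free for 10:30-12:00. Zara: not fully free for 10:30-12:00. Yara: not fully free for 10:30-12:00.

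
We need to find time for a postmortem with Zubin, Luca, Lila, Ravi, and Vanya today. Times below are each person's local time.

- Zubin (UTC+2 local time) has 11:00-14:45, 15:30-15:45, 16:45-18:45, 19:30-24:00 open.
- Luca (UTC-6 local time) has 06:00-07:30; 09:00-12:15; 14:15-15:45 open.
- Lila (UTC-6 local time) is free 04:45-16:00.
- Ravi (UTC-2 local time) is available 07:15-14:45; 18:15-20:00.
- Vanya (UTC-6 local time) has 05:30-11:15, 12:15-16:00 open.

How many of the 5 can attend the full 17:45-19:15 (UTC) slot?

Zubin in UTC: 09:00-12:45, 13:30-13:45, 14:45-16:45, 17:30-22:00 (subtract 2h to convert from UTC+2).
Luca in UTC: 12:00-13:30, 15:00-18:15, 20:15-21:45 (add 6h to convert from UTC-6).
Lila in UTC: 10:45-22:00 (add 6h to convert from UTC-6).
Ravi in UTC: 09:15-16:45, 20:15-22:00 (add 2h to convert from UTC-2).
Vanya in UTC: 11:30-17:15, 18:15-22:00 (add 6h to convert from UTC-6).
Zubin and Lila can make the full 17:45-19:15 slot — that's 2.

2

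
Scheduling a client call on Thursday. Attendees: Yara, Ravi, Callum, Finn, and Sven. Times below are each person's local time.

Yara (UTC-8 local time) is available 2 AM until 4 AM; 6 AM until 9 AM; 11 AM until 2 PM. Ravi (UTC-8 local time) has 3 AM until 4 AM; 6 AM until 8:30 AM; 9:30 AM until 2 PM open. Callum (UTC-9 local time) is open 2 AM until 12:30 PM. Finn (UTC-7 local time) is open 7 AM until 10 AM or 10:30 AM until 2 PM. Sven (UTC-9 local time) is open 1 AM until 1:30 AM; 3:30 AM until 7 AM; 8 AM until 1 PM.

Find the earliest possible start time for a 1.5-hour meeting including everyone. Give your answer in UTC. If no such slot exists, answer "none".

Yara in UTC: 10:00-12:00, 14:00-17:00, 19:00-22:00 (add 8h to convert from UTC-8).
Ravi in UTC: 11:00-12:00, 14:00-16:30, 17:30-22:00 (add 8h to convert from UTC-8).
Callum in UTC: 11:00-21:30 (add 9h to convert from UTC-9).
Finn in UTC: 14:00-17:00, 17:30-21:00 (add 7h to convert from UTC-7).
Sven in UTC: 10:00-10:30, 12:30-16:00, 17:00-22:00 (add 9h to convert from UTC-9).
Yara ∩ Ravi: 11:00-12:00, 14:00-16:30, 19:00-22:00.
Yara ∩ Ravi ∩ Callum: 11:00-12:00, 14:00-16:30, 19:00-21:30.
Yara ∩ Ravi ∩ Callum ∩ Finn: 14:00-16:30, 19:00-21:00.
Yara ∩ Ravi ∩ Callum ∩ Finn ∩ Sven: 14:00-16:00, 19:00-21:00.
So the common availability across everyone is 14:00-16:00, 19:00-21:00.
The first common window of at least 90 minutes is 14:00-16:00, so the earliest start is 14:00.

14:00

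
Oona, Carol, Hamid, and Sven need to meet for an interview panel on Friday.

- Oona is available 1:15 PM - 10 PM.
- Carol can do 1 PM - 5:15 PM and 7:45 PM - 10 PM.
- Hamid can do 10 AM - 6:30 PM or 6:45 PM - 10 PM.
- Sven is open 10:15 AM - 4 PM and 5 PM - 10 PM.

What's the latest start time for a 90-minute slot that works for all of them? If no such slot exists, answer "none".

Oona ∩ Carol: 13:15-17:15, 19:45-22:00.
Oona ∩ Carol ∩ Hamid: 13:15-17:15, 19:45-22:00.
Oona ∩ Carol ∩ Hamid ∩ Sven: 13:15-16:00, 17:00-17:15, 19:45-22:00.
The last common window of at least 90 minutes is 19:45-22:00; a 90-minute meeting can start as late as 20:30 and still end by 22:00.

20:30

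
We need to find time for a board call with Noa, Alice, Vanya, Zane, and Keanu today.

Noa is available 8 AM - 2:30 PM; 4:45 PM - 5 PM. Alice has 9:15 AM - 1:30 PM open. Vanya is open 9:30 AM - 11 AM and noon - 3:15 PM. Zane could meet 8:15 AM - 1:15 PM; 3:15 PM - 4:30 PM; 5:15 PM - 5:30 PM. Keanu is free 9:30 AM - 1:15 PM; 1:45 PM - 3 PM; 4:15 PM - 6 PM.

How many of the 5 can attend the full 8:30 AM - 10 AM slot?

Noa and Zane can make the full 08:30-10:00 slot — that's 2.

2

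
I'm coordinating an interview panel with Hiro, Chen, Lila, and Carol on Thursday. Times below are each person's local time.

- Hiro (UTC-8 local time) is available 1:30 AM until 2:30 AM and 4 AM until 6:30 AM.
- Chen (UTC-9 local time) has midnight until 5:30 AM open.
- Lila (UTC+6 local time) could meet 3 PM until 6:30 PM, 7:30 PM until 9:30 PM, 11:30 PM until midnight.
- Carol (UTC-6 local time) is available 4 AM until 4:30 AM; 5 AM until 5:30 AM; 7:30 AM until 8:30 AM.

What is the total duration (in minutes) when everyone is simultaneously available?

90

Hiro in UTC: 09:30-10:30, 12:00-14:30 (add 8h to convert from UTC-8).
Chen in UTC: 09:00-14:30 (add 9h to convert from UTC-9).
Lila in UTC: 09:00-12:30, 13:30-15:30, 17:30-18:00 (subtract 6h to convert from UTC+6).
Carol in UTC: 10:00-10:30, 11:00-11:30, 13:30-14:30 (add 6h to convert from UTC-6).
Hiro ∩ Chen: 09:30-10:30, 12:00-14:30.
Hiro ∩ Chen ∩ Lila: 09:30-10:30, 12:00-12:30, 13:30-14:30.
Hiro ∩ Chen ∩ Lila ∩ Carol: 10:00-10:30, 13:30-14:30.
Summing the common windows: 30 + 60 = 90 minutes.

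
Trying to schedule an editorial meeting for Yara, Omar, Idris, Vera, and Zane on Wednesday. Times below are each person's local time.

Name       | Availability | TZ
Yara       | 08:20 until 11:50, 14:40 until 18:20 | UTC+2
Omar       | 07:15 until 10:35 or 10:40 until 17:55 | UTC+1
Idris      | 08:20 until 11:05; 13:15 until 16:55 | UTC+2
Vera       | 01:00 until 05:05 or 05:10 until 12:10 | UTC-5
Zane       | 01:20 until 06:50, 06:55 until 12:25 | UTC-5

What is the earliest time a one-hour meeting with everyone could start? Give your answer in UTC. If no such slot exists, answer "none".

Yara in UTC: 06:20-09:50, 12:40-16:20 (subtract 2h to convert from UTC+2).
Omar in UTC: 06:15-09:35, 09:40-16:55 (subtract 1h to convert from UTC+1).
Idris in UTC: 06:20-09:05, 11:15-14:55 (subtract 2h to convert from UTC+2).
Vera in UTC: 06:00-10:05, 10:10-17:10 (add 5h to convert from UTC-5).
Zane in UTC: 06:20-11:50, 11:55-17:25 (add 5h to convert from UTC-5).
Yara ∩ Omar: 06:20-09:35, 09:40-09:50, 12:40-16:20.
Yara ∩ Omar ∩ Idris: 06:20-09:05, 12:40-14:55.
Yara ∩ Omar ∩ Idris ∩ Vera: 06:20-09:05, 12:40-14:55.
Yara ∩ Omar ∩ Idris ∩ Vera ∩ Zane: 06:20-09:05, 12:40-14:55.
Those are the intersection windows.
The first common window of at least 60 minutes is 06:20-09:05, so the earliest start is 06:20.

06:20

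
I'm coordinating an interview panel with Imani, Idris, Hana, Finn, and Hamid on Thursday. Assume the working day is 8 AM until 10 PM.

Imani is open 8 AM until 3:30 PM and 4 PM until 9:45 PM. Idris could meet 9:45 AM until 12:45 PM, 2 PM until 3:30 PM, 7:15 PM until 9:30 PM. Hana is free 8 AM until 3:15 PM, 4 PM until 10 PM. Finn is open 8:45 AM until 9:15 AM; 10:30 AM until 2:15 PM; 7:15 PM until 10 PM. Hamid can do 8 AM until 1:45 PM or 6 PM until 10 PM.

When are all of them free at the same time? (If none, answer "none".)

10:30-12:45, 19:15-21:30

Imani ∩ Idris: 09:45-12:45, 14:00-15:30, 19:15-21:30.
Imani ∩ Idris ∩ Hana: 09:45-12:45, 14:00-15:15, 19:15-21:30.
Imani ∩ Idris ∩ Hana ∩ Finn: 10:30-12:45, 14:00-14:15, 19:15-21:30.
Imani ∩ Idris ∩ Hana ∩ Finn ∩ Hamid: 10:30-12:45, 19:15-21:30.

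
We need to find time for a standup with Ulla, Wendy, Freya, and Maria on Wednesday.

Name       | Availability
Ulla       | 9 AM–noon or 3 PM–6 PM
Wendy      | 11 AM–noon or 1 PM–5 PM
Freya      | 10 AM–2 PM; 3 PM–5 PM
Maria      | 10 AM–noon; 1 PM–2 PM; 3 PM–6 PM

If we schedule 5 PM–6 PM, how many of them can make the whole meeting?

Ulla and Maria can make the full 17:00-18:00 slot — that's 2.

2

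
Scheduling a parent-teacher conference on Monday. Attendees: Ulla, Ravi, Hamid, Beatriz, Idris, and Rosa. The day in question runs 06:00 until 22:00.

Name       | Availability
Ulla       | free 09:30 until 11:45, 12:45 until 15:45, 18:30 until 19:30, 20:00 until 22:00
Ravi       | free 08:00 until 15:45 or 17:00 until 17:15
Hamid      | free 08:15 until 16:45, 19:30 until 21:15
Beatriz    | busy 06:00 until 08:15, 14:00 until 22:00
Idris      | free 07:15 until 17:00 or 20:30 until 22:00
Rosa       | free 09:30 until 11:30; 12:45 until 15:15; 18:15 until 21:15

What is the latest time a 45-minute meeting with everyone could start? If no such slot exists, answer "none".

Ulla free: 09:30-11:45, 12:45-15:45, 18:30-19:30, 20:00-22:00.
Ravi free: 08:00-15:45, 17:00-17:15.
Hamid free: 08:15-16:45, 19:30-21:15.
Beatriz free: 08:15-14:00 (invert busy blocks within the working day).
Idris free: 07:15-17:00, 20:30-22:00.
Rosa free: 09:30-11:30, 12:45-15:15, 18:15-21:15.
Ulla ∩ Ravi: 09:30-11:45, 12:45-15:45.
Ulla ∩ Ravi ∩ Hamid: 09:30-11:45, 12:45-15:45.
Ulla ∩ Ravi ∩ Hamid ∩ Beatriz: 09:30-11:45, 12:45-14:00.
Ulla ∩ Ravi ∩ Hamid ∩ Beatriz ∩ Idris: 09:30-11:45, 12:45-14:00.
Ulla ∩ Ravi ∩ Hamid ∩ Beatriz ∩ Idris ∩ Rosa: 09:30-11:30, 12:45-14:00.
The last common window of at least 45 minutes is 12:45-14:00; a 45-minute meeting can start as late as 13:15 and still end by 14:00.

13:15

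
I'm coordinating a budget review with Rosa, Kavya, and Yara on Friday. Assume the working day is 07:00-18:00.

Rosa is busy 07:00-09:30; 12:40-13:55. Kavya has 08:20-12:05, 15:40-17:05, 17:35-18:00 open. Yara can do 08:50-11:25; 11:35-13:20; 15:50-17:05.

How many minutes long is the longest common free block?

115

Rosa free: 09:30-12:40, 13:55-18:00 (invert busy blocks within the working day).
Kavya free: 08:20-12:05, 15:40-17:05, 17:35-18:00.
Yara free: 08:50-11:25, 11:35-13:20, 15:50-17:05.
Rosa ∩ Kavya: 09:30-12:05, 15:40-17:05, 17:35-18:00.
Rosa ∩ Kavya ∩ Yara: 09:30-11:25, 11:35-12:05, 15:50-17:05.
So the common availability across everyone is 09:30-11:25, 11:35-12:05, 15:50-17:05.
The longest is 09:30-11:25 at 115 minutes.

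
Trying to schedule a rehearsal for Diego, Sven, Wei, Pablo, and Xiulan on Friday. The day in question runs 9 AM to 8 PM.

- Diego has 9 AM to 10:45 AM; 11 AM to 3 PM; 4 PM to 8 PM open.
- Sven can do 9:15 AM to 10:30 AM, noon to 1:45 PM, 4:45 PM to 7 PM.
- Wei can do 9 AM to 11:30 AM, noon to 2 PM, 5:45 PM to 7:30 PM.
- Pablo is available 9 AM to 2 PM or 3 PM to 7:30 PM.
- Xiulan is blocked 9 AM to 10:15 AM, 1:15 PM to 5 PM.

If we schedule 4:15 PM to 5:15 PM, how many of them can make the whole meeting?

2

Diego free: 09:00-10:45, 11:00-15:00, 16:00-20:00.
Sven free: 09:15-10:30, 12:00-13:45, 16:45-19:00.
Wei free: 09:00-11:30, 12:00-14:00, 17:45-19:30.
Pablo free: 09:00-14:00, 15:00-19:30.
Xiulan free: 10:15-13:15, 17:00-20:00 (invert busy blocks within the working day).
Diego and Pablo can make the full 16:15-17:15 slot — that's 2.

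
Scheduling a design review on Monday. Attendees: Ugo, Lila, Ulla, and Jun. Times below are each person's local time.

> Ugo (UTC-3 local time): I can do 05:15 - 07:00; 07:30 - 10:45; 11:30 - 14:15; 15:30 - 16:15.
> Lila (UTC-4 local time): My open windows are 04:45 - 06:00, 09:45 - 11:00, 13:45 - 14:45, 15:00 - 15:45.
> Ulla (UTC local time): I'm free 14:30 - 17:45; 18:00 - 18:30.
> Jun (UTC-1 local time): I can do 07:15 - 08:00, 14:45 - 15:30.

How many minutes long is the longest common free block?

Ugo in UTC: 08:15-10:00, 10:30-13:45, 14:30-17:15, 18:30-19:15 (add 3h to convert from UTC-3).
Lila in UTC: 08:45-10:00, 13:45-15:00, 17:45-18:45, 19:00-19:45 (add 4h to convert from UTC-4).
Ulla in UTC: 14:30-17:45, 18:00-18:30.
Jun in UTC: 08:15-09:00, 15:45-16:30 (add 1h to convert from UTC-1).
Ugo ∩ Lila: 08:45-10:00, 14:30-15:00, 18:30-18:45, 19:00-19:15.
Ugo ∩ Lila ∩ Ulla: 14:30-15:00.
Ugo ∩ Lila ∩ Ulla ∩ Jun: ∅.
There is no time when everyone is free.
No common window exists, so the longest block is 0 minutes.

0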